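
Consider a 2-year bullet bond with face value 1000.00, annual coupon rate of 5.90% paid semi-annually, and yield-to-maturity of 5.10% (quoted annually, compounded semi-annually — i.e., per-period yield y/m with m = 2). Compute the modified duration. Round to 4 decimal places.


Answer: Modified duration = 1.8687

Derivation:
Coupon per period c = face * coupon_rate / m = 29.500000
Periods per year m = 2; per-period yield y/m = 0.025500
Number of cashflows N = 4
Cashflows (t years, CF_t, discount factor 1/(1+y/m)^(m*t), PV):
  t = 0.5000: CF_t = 29.500000, DF = 0.975134, PV = 28.766455
  t = 1.0000: CF_t = 29.500000, DF = 0.950886, PV = 28.051151
  t = 1.5000: CF_t = 29.500000, DF = 0.927242, PV = 27.353633
  t = 2.0000: CF_t = 1029.500000, DF = 0.904185, PV = 930.858550
Price P = sum_t PV_t = 1015.029790
First compute Macaulay numerator sum_t t * PV_t:
  t * PV_t at t = 0.5000: 14.383228
  t * PV_t at t = 1.0000: 28.051151
  t * PV_t at t = 1.5000: 41.030450
  t * PV_t at t = 2.0000: 1861.717100
Macaulay duration D = 1945.181929 / 1015.029790 = 1.916379
Modified duration = D / (1 + y/m) = 1.916379 / (1 + 0.025500) = 1.868727


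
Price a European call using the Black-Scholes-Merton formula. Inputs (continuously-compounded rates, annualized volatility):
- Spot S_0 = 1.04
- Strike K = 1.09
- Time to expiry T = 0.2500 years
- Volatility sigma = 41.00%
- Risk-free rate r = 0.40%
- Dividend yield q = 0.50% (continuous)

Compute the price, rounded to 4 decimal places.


d1 = (ln(S/K) + (r - q + 0.5*sigma^2) * T) / (sigma * sqrt(T)) = -0.12777797
d2 = d1 - sigma * sqrt(T) = -0.33277797
exp(-rT) = 0.99900050; exp(-qT) = 0.99875078
C = S_0 * exp(-qT) * N(d1) - K * exp(-rT) * N(d2)
N(d1) = 0.44916234; N(d2) = 0.36965095
C = 1.0400 * 0.99875078 * 0.44916234 - 1.0900 * 0.99900050 * 0.36965095 = 0.0640

Answer: Price = 0.0640


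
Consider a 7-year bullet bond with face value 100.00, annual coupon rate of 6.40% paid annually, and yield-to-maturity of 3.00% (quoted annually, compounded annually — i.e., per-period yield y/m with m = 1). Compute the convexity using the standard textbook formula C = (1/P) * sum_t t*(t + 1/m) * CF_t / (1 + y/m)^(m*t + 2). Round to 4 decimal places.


Answer: Convexity = 42.5324

Derivation:
Coupon per period c = face * coupon_rate / m = 6.400000
Periods per year m = 1; per-period yield y/m = 0.030000
Number of cashflows N = 7
Cashflows (t years, CF_t, discount factor 1/(1+y/m)^(m*t), PV):
  t = 1.0000: CF_t = 6.400000, DF = 0.970874, PV = 6.213592
  t = 2.0000: CF_t = 6.400000, DF = 0.942596, PV = 6.032614
  t = 3.0000: CF_t = 6.400000, DF = 0.915142, PV = 5.856907
  t = 4.0000: CF_t = 6.400000, DF = 0.888487, PV = 5.686317
  t = 5.0000: CF_t = 6.400000, DF = 0.862609, PV = 5.520696
  t = 6.0000: CF_t = 6.400000, DF = 0.837484, PV = 5.359899
  t = 7.0000: CF_t = 106.400000, DF = 0.813092, PV = 86.512937
Price P = sum_t PV_t = 121.182962
Convexity numerator sum_t t*(t + 1/m) * CF_t / (1+y/m)^(m*t + 2):
  t = 1.0000: term = 11.713813
  t = 2.0000: term = 34.117903
  t = 3.0000: term = 66.248355
  t = 4.0000: term = 107.197985
  t = 5.0000: term = 156.113570
  t = 6.0000: term = 212.193202
  t = 7.0000: term = 4566.617458
Convexity = (1/P) * sum = 5154.202286 / 121.182962 = 42.532401


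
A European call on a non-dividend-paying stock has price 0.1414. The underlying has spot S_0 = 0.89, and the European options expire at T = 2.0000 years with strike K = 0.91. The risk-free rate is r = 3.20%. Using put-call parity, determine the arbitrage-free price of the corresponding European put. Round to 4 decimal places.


Put-call parity: C - P = S_0 * exp(-qT) - K * exp(-rT).
S_0 * exp(-qT) = 0.8900 * 1.00000000 = 0.89000000
K * exp(-rT) = 0.9100 * 0.93800500 = 0.85358455
P = C - S*exp(-qT) + K*exp(-rT)
P = 0.1414 - 0.89000000 + 0.85358455 = 0.1050

Answer: Put price = 0.1050


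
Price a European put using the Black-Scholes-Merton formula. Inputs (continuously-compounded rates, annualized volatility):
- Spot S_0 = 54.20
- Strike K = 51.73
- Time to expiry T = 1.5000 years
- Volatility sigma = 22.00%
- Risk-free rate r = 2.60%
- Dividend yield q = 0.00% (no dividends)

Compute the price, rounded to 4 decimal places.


Answer: Price = 3.6230

Derivation:
d1 = (ln(S/K) + (r - q + 0.5*sigma^2) * T) / (sigma * sqrt(T)) = 0.45257301
d2 = d1 - sigma * sqrt(T) = 0.18312914
exp(-rT) = 0.96175071; exp(-qT) = 1.00000000
P = K * exp(-rT) * N(-d2) - S_0 * exp(-qT) * N(-d1)
N(-d1) = 0.32542812; N(-d2) = 0.42734835
P = 51.7300 * 0.96175071 * 0.42734835 - 54.2000 * 1.00000000 * 0.32542812 = 3.6230


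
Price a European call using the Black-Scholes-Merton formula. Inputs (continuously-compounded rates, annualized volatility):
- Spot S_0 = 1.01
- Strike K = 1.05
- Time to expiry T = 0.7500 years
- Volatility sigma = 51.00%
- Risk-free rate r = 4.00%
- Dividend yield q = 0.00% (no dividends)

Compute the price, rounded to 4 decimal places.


d1 = (ln(S/K) + (r - q + 0.5*sigma^2) * T) / (sigma * sqrt(T)) = 0.20082205
d2 = d1 - sigma * sqrt(T) = -0.24085091
exp(-rT) = 0.97044553; exp(-qT) = 1.00000000
C = S_0 * exp(-qT) * N(d1) - K * exp(-rT) * N(d2)
N(d1) = 0.57958114; N(d2) = 0.40483534
C = 1.0100 * 1.00000000 * 0.57958114 - 1.0500 * 0.97044553 * 0.40483534 = 0.1729

Answer: Price = 0.1729


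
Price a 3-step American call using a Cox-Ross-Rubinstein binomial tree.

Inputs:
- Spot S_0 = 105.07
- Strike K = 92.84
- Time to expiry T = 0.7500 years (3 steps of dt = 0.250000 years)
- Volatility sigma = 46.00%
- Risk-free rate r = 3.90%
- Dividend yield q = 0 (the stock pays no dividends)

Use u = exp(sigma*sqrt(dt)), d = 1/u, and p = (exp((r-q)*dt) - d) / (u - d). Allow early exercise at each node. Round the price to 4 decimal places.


dt = T/N = 0.250000
u = exp(sigma*sqrt(dt)) = 1.258600; d = 1/u = 0.794534
p = (exp((r-q)*dt) - d) / (u - d) = 0.463865
Discount per step: exp(-r*dt) = 0.990297
Stock lattice S(k, i) with i counting down-moves:
  k=0: S(0,0) = 105.0700
  k=1: S(1,0) = 132.2411; S(1,1) = 83.4816
  k=2: S(2,0) = 166.4387; S(2,1) = 105.0700; S(2,2) = 66.3290
  k=3: S(3,0) = 209.4797; S(3,1) = 132.2411; S(3,2) = 83.4816; S(3,3) = 52.7006
Terminal payoffs V(N, i) = max(S_T - K, 0):
  V(3,0) = 116.639691; V(3,1) = 39.401103; V(3,2) = 0.000000; V(3,3) = 0.000000
Backward induction: V(k, i) = exp(-r*dt) * [p * V(k+1, i) + (1-p) * V(k+1, i+1)]; then take max(V_cont, immediate exercise) for American.
  V(2,0) = exp(-r*dt) * [p*116.639691 + (1-p)*39.401103] = 74.499445; exercise = 73.598654; V(2,0) = max -> 74.499445
  V(2,1) = exp(-r*dt) * [p*39.401103 + (1-p)*0.000000] = 18.099453; exercise = 12.230000; V(2,1) = max -> 18.099453
  V(2,2) = exp(-r*dt) * [p*0.000000 + (1-p)*0.000000] = 0.000000; exercise = 0.000000; V(2,2) = max -> 0.000000
  V(1,0) = exp(-r*dt) * [p*74.499445 + (1-p)*18.099453] = 43.831974; exercise = 39.401103; V(1,0) = max -> 43.831974
  V(1,1) = exp(-r*dt) * [p*18.099453 + (1-p)*0.000000] = 8.314239; exercise = 0.000000; V(1,1) = max -> 8.314239
  V(0,0) = exp(-r*dt) * [p*43.831974 + (1-p)*8.314239] = 24.549142; exercise = 12.230000; V(0,0) = max -> 24.549142

Answer: Price = V(0,0) = 24.5491


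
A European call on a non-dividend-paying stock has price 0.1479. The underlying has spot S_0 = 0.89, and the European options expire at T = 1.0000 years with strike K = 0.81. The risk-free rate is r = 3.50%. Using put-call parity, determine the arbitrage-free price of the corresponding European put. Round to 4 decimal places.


Put-call parity: C - P = S_0 * exp(-qT) - K * exp(-rT).
S_0 * exp(-qT) = 0.8900 * 1.00000000 = 0.89000000
K * exp(-rT) = 0.8100 * 0.96560542 = 0.78214039
P = C - S*exp(-qT) + K*exp(-rT)
P = 0.1479 - 0.89000000 + 0.78214039 = 0.0400

Answer: Put price = 0.0400


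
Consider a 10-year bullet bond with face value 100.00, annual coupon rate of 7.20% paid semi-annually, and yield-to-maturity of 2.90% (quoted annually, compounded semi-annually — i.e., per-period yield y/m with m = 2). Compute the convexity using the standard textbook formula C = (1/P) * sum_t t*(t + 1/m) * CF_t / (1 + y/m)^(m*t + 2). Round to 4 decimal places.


Answer: Convexity = 71.5990

Derivation:
Coupon per period c = face * coupon_rate / m = 3.600000
Periods per year m = 2; per-period yield y/m = 0.014500
Number of cashflows N = 20
Cashflows (t years, CF_t, discount factor 1/(1+y/m)^(m*t), PV):
  t = 0.5000: CF_t = 3.600000, DF = 0.985707, PV = 3.548546
  t = 1.0000: CF_t = 3.600000, DF = 0.971619, PV = 3.497828
  t = 1.5000: CF_t = 3.600000, DF = 0.957732, PV = 3.447834
  t = 2.0000: CF_t = 3.600000, DF = 0.944043, PV = 3.398555
  t = 2.5000: CF_t = 3.600000, DF = 0.930550, PV = 3.349980
  t = 3.0000: CF_t = 3.600000, DF = 0.917250, PV = 3.302100
  t = 3.5000: CF_t = 3.600000, DF = 0.904140, PV = 3.254904
  t = 4.0000: CF_t = 3.600000, DF = 0.891217, PV = 3.208382
  t = 4.5000: CF_t = 3.600000, DF = 0.878479, PV = 3.162526
  t = 5.0000: CF_t = 3.600000, DF = 0.865923, PV = 3.117324
  t = 5.5000: CF_t = 3.600000, DF = 0.853547, PV = 3.072769
  t = 6.0000: CF_t = 3.600000, DF = 0.841347, PV = 3.028851
  t = 6.5000: CF_t = 3.600000, DF = 0.829322, PV = 2.985560
  t = 7.0000: CF_t = 3.600000, DF = 0.817469, PV = 2.942888
  t = 7.5000: CF_t = 3.600000, DF = 0.805785, PV = 2.900826
  t = 8.0000: CF_t = 3.600000, DF = 0.794268, PV = 2.859366
  t = 8.5000: CF_t = 3.600000, DF = 0.782916, PV = 2.818497
  t = 9.0000: CF_t = 3.600000, DF = 0.771726, PV = 2.778213
  t = 9.5000: CF_t = 3.600000, DF = 0.760696, PV = 2.738505
  t = 10.0000: CF_t = 103.600000, DF = 0.749823, PV = 77.681701
Price P = sum_t PV_t = 137.095155
Convexity numerator sum_t t*(t + 1/m) * CF_t / (1+y/m)^(m*t + 2):
  t = 0.5000: term = 1.723917
  t = 1.0000: term = 5.097832
  t = 1.5000: term = 10.049941
  t = 2.0000: term = 16.510499
  t = 2.5000: term = 24.411778
  t = 3.0000: term = 33.688012
  t = 3.5000: term = 44.275357
  t = 4.0000: term = 56.111838
  t = 4.5000: term = 69.137306
  t = 5.0000: term = 83.293398
  t = 5.5000: term = 98.523487
  t = 6.0000: term = 114.772645
  t = 6.5000: term = 131.987598
  t = 7.0000: term = 150.116691
  t = 7.5000: term = 169.109840
  t = 8.0000: term = 188.918500
  t = 8.5000: term = 209.495626
  t = 9.0000: term = 230.795634
  t = 9.5000: term = 252.774365
  t = 10.0000: term = 7925.084917
Convexity = (1/P) * sum = 9815.879179 / 137.095155 = 71.599023


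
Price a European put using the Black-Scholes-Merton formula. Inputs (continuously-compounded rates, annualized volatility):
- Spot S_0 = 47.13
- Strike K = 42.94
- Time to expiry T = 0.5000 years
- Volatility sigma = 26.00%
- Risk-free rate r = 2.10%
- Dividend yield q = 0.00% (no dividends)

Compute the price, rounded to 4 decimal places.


Answer: Price = 1.4685

Derivation:
d1 = (ln(S/K) + (r - q + 0.5*sigma^2) * T) / (sigma * sqrt(T)) = 0.65546595
d2 = d1 - sigma * sqrt(T) = 0.47161819
exp(-rT) = 0.98955493; exp(-qT) = 1.00000000
P = K * exp(-rT) * N(-d2) - S_0 * exp(-qT) * N(-d1)
N(-d1) = 0.25608390; N(-d2) = 0.31859967
P = 42.9400 * 0.98955493 * 0.31859967 - 47.1300 * 1.00000000 * 0.25608390 = 1.4685


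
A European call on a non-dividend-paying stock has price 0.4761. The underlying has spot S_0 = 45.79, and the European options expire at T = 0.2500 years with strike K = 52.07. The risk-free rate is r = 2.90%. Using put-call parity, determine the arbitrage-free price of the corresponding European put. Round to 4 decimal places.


Answer: Put price = 6.3800

Derivation:
Put-call parity: C - P = S_0 * exp(-qT) - K * exp(-rT).
S_0 * exp(-qT) = 45.7900 * 1.00000000 = 45.79000000
K * exp(-rT) = 52.0700 * 0.99277622 = 51.69385766
P = C - S*exp(-qT) + K*exp(-rT)
P = 0.4761 - 45.79000000 + 51.69385766 = 6.3800


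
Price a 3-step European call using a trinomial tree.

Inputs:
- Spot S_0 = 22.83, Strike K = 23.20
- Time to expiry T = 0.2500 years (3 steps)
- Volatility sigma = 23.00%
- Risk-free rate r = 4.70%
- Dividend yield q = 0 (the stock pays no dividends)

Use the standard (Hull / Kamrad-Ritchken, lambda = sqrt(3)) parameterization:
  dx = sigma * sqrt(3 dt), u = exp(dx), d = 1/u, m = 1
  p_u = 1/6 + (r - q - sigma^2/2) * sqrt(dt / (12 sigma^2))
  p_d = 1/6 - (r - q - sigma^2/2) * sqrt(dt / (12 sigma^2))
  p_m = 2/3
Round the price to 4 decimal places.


Answer: Price = V(0,0) = 0.9667

Derivation:
dt = T/N = 0.083333; dx = sigma*sqrt(3*dt) = 0.115000
u = exp(dx) = 1.121873; d = 1/u = 0.891366
p_u = 0.174112, p_m = 0.666667, p_d = 0.159221
Discount per step: exp(-r*dt) = 0.996091
Stock lattice S(k, j) with j the centered position index:
  k=0: S(0,+0) = 22.8300
  k=1: S(1,-1) = 20.3499; S(1,+0) = 22.8300; S(1,+1) = 25.6124
  k=2: S(2,-2) = 18.1392; S(2,-1) = 20.3499; S(2,+0) = 22.8300; S(2,+1) = 25.6124; S(2,+2) = 28.7338
  k=3: S(3,-3) = 16.1687; S(3,-2) = 18.1392; S(3,-1) = 20.3499; S(3,+0) = 22.8300; S(3,+1) = 25.6124; S(3,+2) = 28.7338; S(3,+3) = 32.2357
Terminal payoffs V(N, j) = max(S_T - K, 0):
  V(3,-3) = 0.000000; V(3,-2) = 0.000000; V(3,-1) = 0.000000; V(3,+0) = 0.000000; V(3,+1) = 2.412371; V(3,+2) = 5.533838; V(3,+3) = 9.035730
Backward induction: V(k, j) = exp(-r*dt) * [p_u * V(k+1, j+1) + p_m * V(k+1, j) + p_d * V(k+1, j-1)]
  V(2,-2) = exp(-r*dt) * [p_u*0.000000 + p_m*0.000000 + p_d*0.000000] = 0.000000
  V(2,-1) = exp(-r*dt) * [p_u*0.000000 + p_m*0.000000 + p_d*0.000000] = 0.000000
  V(2,+0) = exp(-r*dt) * [p_u*2.412371 + p_m*0.000000 + p_d*0.000000] = 0.418382
  V(2,+1) = exp(-r*dt) * [p_u*5.533838 + p_m*2.412371 + p_d*0.000000] = 2.561703
  V(2,+2) = exp(-r*dt) * [p_u*9.035730 + p_m*5.533838 + p_d*2.412371] = 5.624485
  V(1,-1) = exp(-r*dt) * [p_u*0.418382 + p_m*0.000000 + p_d*0.000000] = 0.072561
  V(1,+0) = exp(-r*dt) * [p_u*2.561703 + p_m*0.418382 + p_d*0.000000] = 0.722111
  V(1,+1) = exp(-r*dt) * [p_u*5.624485 + p_m*2.561703 + p_d*0.418382] = 2.742945
  V(0,+0) = exp(-r*dt) * [p_u*2.742945 + p_m*0.722111 + p_d*0.072561] = 0.966747


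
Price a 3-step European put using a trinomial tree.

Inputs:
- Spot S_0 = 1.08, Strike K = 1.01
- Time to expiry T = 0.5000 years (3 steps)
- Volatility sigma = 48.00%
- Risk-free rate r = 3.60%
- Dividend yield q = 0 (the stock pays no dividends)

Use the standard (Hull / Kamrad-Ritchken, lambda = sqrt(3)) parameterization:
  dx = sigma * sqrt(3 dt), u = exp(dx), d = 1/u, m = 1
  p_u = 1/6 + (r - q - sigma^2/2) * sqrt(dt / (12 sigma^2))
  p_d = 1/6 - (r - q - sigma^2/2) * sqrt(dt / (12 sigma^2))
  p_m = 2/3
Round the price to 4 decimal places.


Answer: Price = V(0,0) = 0.0977

Derivation:
dt = T/N = 0.166667; dx = sigma*sqrt(3*dt) = 0.339411
u = exp(dx) = 1.404121; d = 1/u = 0.712189
p_u = 0.147221, p_m = 0.666667, p_d = 0.186112
Discount per step: exp(-r*dt) = 0.994018
Stock lattice S(k, j) with j the centered position index:
  k=0: S(0,+0) = 1.0800
  k=1: S(1,-1) = 0.7692; S(1,+0) = 1.0800; S(1,+1) = 1.5165
  k=2: S(2,-2) = 0.5478; S(2,-1) = 0.7692; S(2,+0) = 1.0800; S(2,+1) = 1.5165; S(2,+2) = 2.1293
  k=3: S(3,-3) = 0.3901; S(3,-2) = 0.5478; S(3,-1) = 0.7692; S(3,+0) = 1.0800; S(3,+1) = 1.5165; S(3,+2) = 2.1293; S(3,+3) = 2.9898
Terminal payoffs V(N, j) = max(K - S_T, 0):
  V(3,-3) = 0.619869; V(3,-2) = 0.462209; V(3,-1) = 0.240835; V(3,+0) = 0.000000; V(3,+1) = 0.000000; V(3,+2) = 0.000000; V(3,+3) = 0.000000
Backward induction: V(k, j) = exp(-r*dt) * [p_u * V(k+1, j+1) + p_m * V(k+1, j) + p_d * V(k+1, j-1)]
  V(2,-2) = exp(-r*dt) * [p_u*0.240835 + p_m*0.462209 + p_d*0.619869] = 0.456215
  V(2,-1) = exp(-r*dt) * [p_u*0.000000 + p_m*0.240835 + p_d*0.462209] = 0.245105
  V(2,+0) = exp(-r*dt) * [p_u*0.000000 + p_m*0.000000 + p_d*0.240835] = 0.044554
  V(2,+1) = exp(-r*dt) * [p_u*0.000000 + p_m*0.000000 + p_d*0.000000] = 0.000000
  V(2,+2) = exp(-r*dt) * [p_u*0.000000 + p_m*0.000000 + p_d*0.000000] = 0.000000
  V(1,-1) = exp(-r*dt) * [p_u*0.044554 + p_m*0.245105 + p_d*0.456215] = 0.253345
  V(1,+0) = exp(-r*dt) * [p_u*0.000000 + p_m*0.044554 + p_d*0.245105] = 0.074869
  V(1,+1) = exp(-r*dt) * [p_u*0.000000 + p_m*0.000000 + p_d*0.044554] = 0.008242
  V(0,+0) = exp(-r*dt) * [p_u*0.008242 + p_m*0.074869 + p_d*0.253345] = 0.097689


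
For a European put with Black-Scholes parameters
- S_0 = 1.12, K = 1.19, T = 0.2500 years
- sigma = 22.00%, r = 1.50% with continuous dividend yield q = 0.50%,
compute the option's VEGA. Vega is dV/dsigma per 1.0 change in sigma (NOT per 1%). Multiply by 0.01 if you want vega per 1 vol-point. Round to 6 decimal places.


Answer: Vega = 0.199476

Derivation:
d1 = -0.4734056529; d2 = -0.5834056529
phi(d1) = 0.3566519191; exp(-qT) = 0.9987507809; exp(-rT) = 0.9962570225
Vega = S * exp(-qT) * phi(d1) * sqrt(T) = 1.1200 * 0.9987507809 * 0.3566519191 * 0.5000000000 = 0.199476


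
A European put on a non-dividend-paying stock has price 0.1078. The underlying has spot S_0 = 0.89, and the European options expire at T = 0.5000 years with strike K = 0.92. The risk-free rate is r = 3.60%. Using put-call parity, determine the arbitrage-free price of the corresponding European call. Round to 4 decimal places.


Put-call parity: C - P = S_0 * exp(-qT) - K * exp(-rT).
S_0 * exp(-qT) = 0.8900 * 1.00000000 = 0.89000000
K * exp(-rT) = 0.9200 * 0.98216103 = 0.90358815
C = P + S*exp(-qT) - K*exp(-rT)
C = 0.1078 + 0.89000000 - 0.90358815 = 0.0942

Answer: Call price = 0.0942


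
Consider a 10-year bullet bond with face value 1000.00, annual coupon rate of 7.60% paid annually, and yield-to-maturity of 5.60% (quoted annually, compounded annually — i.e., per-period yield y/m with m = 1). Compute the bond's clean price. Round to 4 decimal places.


Coupon per period c = face * coupon_rate / m = 76.000000
Periods per year m = 1; per-period yield y/m = 0.056000
Number of cashflows N = 10
Cashflows (t years, CF_t, discount factor 1/(1+y/m)^(m*t), PV):
  t = 1.0000: CF_t = 76.000000, DF = 0.946970, PV = 71.969697
  t = 2.0000: CF_t = 76.000000, DF = 0.896752, PV = 68.153122
  t = 3.0000: CF_t = 76.000000, DF = 0.849197, PV = 64.538941
  t = 4.0000: CF_t = 76.000000, DF = 0.804163, PV = 61.116422
  t = 5.0000: CF_t = 76.000000, DF = 0.761518, PV = 57.875399
  t = 6.0000: CF_t = 76.000000, DF = 0.721135, PV = 54.806249
  t = 7.0000: CF_t = 76.000000, DF = 0.682893, PV = 51.899857
  t = 8.0000: CF_t = 76.000000, DF = 0.646679, PV = 49.147592
  t = 9.0000: CF_t = 76.000000, DF = 0.612385, PV = 46.541281
  t = 10.0000: CF_t = 1076.000000, DF = 0.579910, PV = 623.983476
Price P = sum_t PV_t = 1150.032038

Answer: Price = 1150.0320


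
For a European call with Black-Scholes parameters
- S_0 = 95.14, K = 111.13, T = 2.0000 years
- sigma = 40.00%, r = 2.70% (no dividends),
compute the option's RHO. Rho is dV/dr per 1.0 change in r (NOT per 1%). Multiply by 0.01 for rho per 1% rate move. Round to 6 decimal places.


d1 = 0.1036774172; d2 = -0.4620080077
phi(d1) = 0.3968039152; exp(-qT) = 1.0000000000; exp(-rT) = 0.9474321065
N(d2) = 0.3220377890
Rho = K*T*exp(-rT)*N(d2) = 111.1300 * 2.0000 * 0.9474321065 * 0.3220377890 = 67.813513

Answer: Rho = 67.813513


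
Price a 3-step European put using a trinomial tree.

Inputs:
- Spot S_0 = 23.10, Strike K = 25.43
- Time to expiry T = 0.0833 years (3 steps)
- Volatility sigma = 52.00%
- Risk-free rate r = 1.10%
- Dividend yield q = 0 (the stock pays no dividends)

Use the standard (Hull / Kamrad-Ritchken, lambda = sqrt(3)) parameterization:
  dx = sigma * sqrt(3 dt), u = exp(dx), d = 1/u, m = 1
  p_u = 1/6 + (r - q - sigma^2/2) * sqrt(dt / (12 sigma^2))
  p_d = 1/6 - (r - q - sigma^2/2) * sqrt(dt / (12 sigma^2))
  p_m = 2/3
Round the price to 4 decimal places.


Answer: Price = V(0,0) = 2.9342

Derivation:
dt = T/N = 0.027767; dx = sigma*sqrt(3*dt) = 0.150081
u = exp(dx) = 1.161928; d = 1/u = 0.860638
p_u = 0.155177, p_m = 0.666667, p_d = 0.178156
Discount per step: exp(-r*dt) = 0.999695
Stock lattice S(k, j) with j the centered position index:
  k=0: S(0,+0) = 23.1000
  k=1: S(1,-1) = 19.8807; S(1,+0) = 23.1000; S(1,+1) = 26.8405
  k=2: S(2,-2) = 17.1101; S(2,-1) = 19.8807; S(2,+0) = 23.1000; S(2,+1) = 26.8405; S(2,+2) = 31.1868
  k=3: S(3,-3) = 14.7256; S(3,-2) = 17.1101; S(3,-1) = 19.8807; S(3,+0) = 23.1000; S(3,+1) = 26.8405; S(3,+2) = 31.1868; S(3,+3) = 36.2368
Terminal payoffs V(N, j) = max(K - S_T, 0):
  V(3,-3) = 10.704370; V(3,-2) = 8.319873; V(3,-1) = 5.549257; V(3,+0) = 2.330000; V(3,+1) = 0.000000; V(3,+2) = 0.000000; V(3,+3) = 0.000000
Backward induction: V(k, j) = exp(-r*dt) * [p_u * V(k+1, j+1) + p_m * V(k+1, j) + p_d * V(k+1, j-1)]
  V(2,-2) = exp(-r*dt) * [p_u*5.549257 + p_m*8.319873 + p_d*10.704370] = 8.312209
  V(2,-1) = exp(-r*dt) * [p_u*2.330000 + p_m*5.549257 + p_d*8.319873] = 5.541609
  V(2,+0) = exp(-r*dt) * [p_u*0.000000 + p_m*2.330000 + p_d*5.549257] = 2.541190
  V(2,+1) = exp(-r*dt) * [p_u*0.000000 + p_m*0.000000 + p_d*2.330000] = 0.414976
  V(2,+2) = exp(-r*dt) * [p_u*0.000000 + p_m*0.000000 + p_d*0.000000] = 0.000000
  V(1,-1) = exp(-r*dt) * [p_u*2.541190 + p_m*5.541609 + p_d*8.312209] = 5.567909
  V(1,+0) = exp(-r*dt) * [p_u*0.414976 + p_m*2.541190 + p_d*5.541609] = 2.744953
  V(1,+1) = exp(-r*dt) * [p_u*0.000000 + p_m*0.414976 + p_d*2.541190] = 0.729156
  V(0,+0) = exp(-r*dt) * [p_u*0.729156 + p_m*2.744953 + p_d*5.567909] = 2.934177


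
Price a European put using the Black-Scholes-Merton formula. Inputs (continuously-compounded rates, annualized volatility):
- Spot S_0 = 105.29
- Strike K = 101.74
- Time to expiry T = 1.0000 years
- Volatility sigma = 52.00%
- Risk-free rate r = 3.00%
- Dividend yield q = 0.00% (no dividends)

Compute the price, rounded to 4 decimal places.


d1 = (ln(S/K) + (r - q + 0.5*sigma^2) * T) / (sigma * sqrt(T)) = 0.38364982
d2 = d1 - sigma * sqrt(T) = -0.13635018
exp(-rT) = 0.97044553; exp(-qT) = 1.00000000
P = K * exp(-rT) * N(-d2) - S_0 * exp(-qT) * N(-d1)
N(-d1) = 0.35061900; N(-d2) = 0.55422777
P = 101.7400 * 0.97044553 * 0.55422777 - 105.2900 * 1.00000000 * 0.35061900 = 17.8040

Answer: Price = 17.8040


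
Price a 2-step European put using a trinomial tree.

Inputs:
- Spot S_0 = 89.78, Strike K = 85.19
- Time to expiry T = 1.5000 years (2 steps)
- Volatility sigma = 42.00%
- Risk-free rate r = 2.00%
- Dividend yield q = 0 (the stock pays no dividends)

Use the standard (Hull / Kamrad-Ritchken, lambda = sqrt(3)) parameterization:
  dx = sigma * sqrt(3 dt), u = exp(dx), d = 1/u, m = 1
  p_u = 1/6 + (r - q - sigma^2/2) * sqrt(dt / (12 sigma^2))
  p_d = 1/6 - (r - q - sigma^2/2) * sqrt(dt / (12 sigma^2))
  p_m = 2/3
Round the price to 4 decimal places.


dt = T/N = 0.750000; dx = sigma*sqrt(3*dt) = 0.630000
u = exp(dx) = 1.877611; d = 1/u = 0.532592
p_u = 0.126071, p_m = 0.666667, p_d = 0.207262
Discount per step: exp(-r*dt) = 0.985112
Stock lattice S(k, j) with j the centered position index:
  k=0: S(0,+0) = 89.7800
  k=1: S(1,-1) = 47.8161; S(1,+0) = 89.7800; S(1,+1) = 168.5719
  k=2: S(2,-2) = 25.4665; S(2,-1) = 47.8161; S(2,+0) = 89.7800; S(2,+1) = 168.5719; S(2,+2) = 316.5123
Terminal payoffs V(N, j) = max(K - S_T, 0):
  V(2,-2) = 59.723542; V(2,-1) = 37.373908; V(2,+0) = 0.000000; V(2,+1) = 0.000000; V(2,+2) = 0.000000
Backward induction: V(k, j) = exp(-r*dt) * [p_u * V(k+1, j+1) + p_m * V(k+1, j) + p_d * V(k+1, j-1)]
  V(1,-1) = exp(-r*dt) * [p_u*0.000000 + p_m*37.373908 + p_d*59.723542] = 36.739113
  V(1,+0) = exp(-r*dt) * [p_u*0.000000 + p_m*0.000000 + p_d*37.373908] = 7.630862
  V(1,+1) = exp(-r*dt) * [p_u*0.000000 + p_m*0.000000 + p_d*0.000000] = 0.000000
  V(0,+0) = exp(-r*dt) * [p_u*0.000000 + p_m*7.630862 + p_d*36.739113] = 12.512754

Answer: Price = V(0,0) = 12.5128


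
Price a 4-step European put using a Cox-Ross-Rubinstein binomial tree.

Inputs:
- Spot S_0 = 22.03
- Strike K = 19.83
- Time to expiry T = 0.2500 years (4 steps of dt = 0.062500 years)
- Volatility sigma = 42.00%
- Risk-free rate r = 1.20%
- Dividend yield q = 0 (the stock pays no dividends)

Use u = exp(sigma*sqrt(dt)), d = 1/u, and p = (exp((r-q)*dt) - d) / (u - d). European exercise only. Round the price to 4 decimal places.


Answer: Price = V(0,0) = 0.9346

Derivation:
dt = T/N = 0.062500
u = exp(sigma*sqrt(dt)) = 1.110711; d = 1/u = 0.900325
p = (exp((r-q)*dt) - d) / (u - d) = 0.477340
Discount per step: exp(-r*dt) = 0.999250
Stock lattice S(k, i) with i counting down-moves:
  k=0: S(0,0) = 22.0300
  k=1: S(1,0) = 24.4690; S(1,1) = 19.8341
  k=2: S(2,0) = 27.1779; S(2,1) = 22.0300; S(2,2) = 17.8572
  k=3: S(3,0) = 30.1868; S(3,1) = 24.4690; S(3,2) = 19.8341; S(3,3) = 16.0772
  k=4: S(4,0) = 33.5288; S(4,1) = 27.1779; S(4,2) = 22.0300; S(4,3) = 17.8572; S(4,4) = 14.4747
Terminal payoffs V(N, i) = max(K - S_T, 0):
  V(4,0) = 0.000000; V(4,1) = 0.000000; V(4,2) = 0.000000; V(4,3) = 1.972829; V(4,4) = 5.355259
Backward induction: V(k, i) = exp(-r*dt) * [p * V(k+1, i) + (1-p) * V(k+1, i+1)].
  V(3,0) = exp(-r*dt) * [p*0.000000 + (1-p)*0.000000] = 0.000000
  V(3,1) = exp(-r*dt) * [p*0.000000 + (1-p)*0.000000] = 0.000000
  V(3,2) = exp(-r*dt) * [p*0.000000 + (1-p)*1.972829] = 1.030345
  V(3,3) = exp(-r*dt) * [p*1.972829 + (1-p)*5.355259] = 3.737884
  V(2,0) = exp(-r*dt) * [p*0.000000 + (1-p)*0.000000] = 0.000000
  V(2,1) = exp(-r*dt) * [p*0.000000 + (1-p)*1.030345] = 0.538116
  V(2,2) = exp(-r*dt) * [p*1.030345 + (1-p)*3.737884] = 2.443633
  V(1,0) = exp(-r*dt) * [p*0.000000 + (1-p)*0.538116] = 0.281041
  V(1,1) = exp(-r*dt) * [p*0.538116 + (1-p)*2.443633] = 1.532903
  V(0,0) = exp(-r*dt) * [p*0.281041 + (1-p)*1.532903] = 0.934637


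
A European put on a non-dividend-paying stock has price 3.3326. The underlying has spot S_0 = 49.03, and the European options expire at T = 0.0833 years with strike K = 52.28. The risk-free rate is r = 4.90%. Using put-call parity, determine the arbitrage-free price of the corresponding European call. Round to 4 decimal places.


Answer: Call price = 0.2956

Derivation:
Put-call parity: C - P = S_0 * exp(-qT) - K * exp(-rT).
S_0 * exp(-qT) = 49.0300 * 1.00000000 = 49.03000000
K * exp(-rT) = 52.2800 * 0.99592662 = 52.06704363
C = P + S*exp(-qT) - K*exp(-rT)
C = 3.3326 + 49.03000000 - 52.06704363 = 0.2956


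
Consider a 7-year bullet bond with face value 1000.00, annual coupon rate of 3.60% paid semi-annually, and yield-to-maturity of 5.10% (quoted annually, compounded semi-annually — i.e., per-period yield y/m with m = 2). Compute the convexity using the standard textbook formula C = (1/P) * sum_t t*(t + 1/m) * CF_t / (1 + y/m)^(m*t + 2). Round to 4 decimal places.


Answer: Convexity = 42.4669

Derivation:
Coupon per period c = face * coupon_rate / m = 18.000000
Periods per year m = 2; per-period yield y/m = 0.025500
Number of cashflows N = 14
Cashflows (t years, CF_t, discount factor 1/(1+y/m)^(m*t), PV):
  t = 0.5000: CF_t = 18.000000, DF = 0.975134, PV = 17.552413
  t = 1.0000: CF_t = 18.000000, DF = 0.950886, PV = 17.115957
  t = 1.5000: CF_t = 18.000000, DF = 0.927242, PV = 16.690353
  t = 2.0000: CF_t = 18.000000, DF = 0.904185, PV = 16.275332
  t = 2.5000: CF_t = 18.000000, DF = 0.881702, PV = 15.870631
  t = 3.0000: CF_t = 18.000000, DF = 0.859777, PV = 15.475993
  t = 3.5000: CF_t = 18.000000, DF = 0.838398, PV = 15.091168
  t = 4.0000: CF_t = 18.000000, DF = 0.817551, PV = 14.715912
  t = 4.5000: CF_t = 18.000000, DF = 0.797222, PV = 14.349987
  t = 5.0000: CF_t = 18.000000, DF = 0.777398, PV = 13.993162
  t = 5.5000: CF_t = 18.000000, DF = 0.758067, PV = 13.645209
  t = 6.0000: CF_t = 18.000000, DF = 0.739217, PV = 13.305908
  t = 6.5000: CF_t = 18.000000, DF = 0.720836, PV = 12.975045
  t = 7.0000: CF_t = 1018.000000, DF = 0.702912, PV = 715.563982
Price P = sum_t PV_t = 912.621051
Convexity numerator sum_t t*(t + 1/m) * CF_t / (1+y/m)^(m*t + 2):
  t = 0.5000: term = 8.345176
  t = 1.0000: term = 24.412997
  t = 1.5000: term = 47.611892
  t = 2.0000: term = 77.379964
  t = 2.5000: term = 113.183760
  t = 3.0000: term = 154.517078
  t = 3.5000: term = 200.899825
  t = 4.0000: term = 251.876914
  t = 4.5000: term = 307.017203
  t = 5.0000: term = 365.912480
  t = 5.5000: term = 428.176476
  t = 6.0000: term = 493.443925
  t = 6.5000: term = 561.369653
  t = 7.0000: term = 35722.055932
Convexity = (1/P) * sum = 38756.203275 / 912.621051 = 42.466918


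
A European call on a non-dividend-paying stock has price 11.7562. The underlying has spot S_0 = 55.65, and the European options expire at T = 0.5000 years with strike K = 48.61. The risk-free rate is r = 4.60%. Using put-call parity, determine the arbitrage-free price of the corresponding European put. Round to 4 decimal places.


Answer: Put price = 3.6109

Derivation:
Put-call parity: C - P = S_0 * exp(-qT) - K * exp(-rT).
S_0 * exp(-qT) = 55.6500 * 1.00000000 = 55.65000000
K * exp(-rT) = 48.6100 * 0.97726248 = 47.50472934
P = C - S*exp(-qT) + K*exp(-rT)
P = 11.7562 - 55.65000000 + 47.50472934 = 3.6109


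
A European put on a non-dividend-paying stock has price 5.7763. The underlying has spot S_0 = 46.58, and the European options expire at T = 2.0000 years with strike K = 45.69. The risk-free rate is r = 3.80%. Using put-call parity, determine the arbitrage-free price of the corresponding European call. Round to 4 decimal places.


Put-call parity: C - P = S_0 * exp(-qT) - K * exp(-rT).
S_0 * exp(-qT) = 46.5800 * 1.00000000 = 46.58000000
K * exp(-rT) = 45.6900 * 0.92681621 = 42.34623248
C = P + S*exp(-qT) - K*exp(-rT)
C = 5.7763 + 46.58000000 - 42.34623248 = 10.0101

Answer: Call price = 10.0101


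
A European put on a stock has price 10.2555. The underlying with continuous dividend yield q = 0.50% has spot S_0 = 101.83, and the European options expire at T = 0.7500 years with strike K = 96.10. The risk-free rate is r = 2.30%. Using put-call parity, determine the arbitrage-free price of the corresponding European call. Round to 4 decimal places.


Put-call parity: C - P = S_0 * exp(-qT) - K * exp(-rT).
S_0 * exp(-qT) = 101.8300 * 0.99625702 = 101.44885260
K * exp(-rT) = 96.1000 * 0.98289793 = 94.45649102
C = P + S*exp(-qT) - K*exp(-rT)
C = 10.2555 + 101.44885260 - 94.45649102 = 17.2479

Answer: Call price = 17.2479


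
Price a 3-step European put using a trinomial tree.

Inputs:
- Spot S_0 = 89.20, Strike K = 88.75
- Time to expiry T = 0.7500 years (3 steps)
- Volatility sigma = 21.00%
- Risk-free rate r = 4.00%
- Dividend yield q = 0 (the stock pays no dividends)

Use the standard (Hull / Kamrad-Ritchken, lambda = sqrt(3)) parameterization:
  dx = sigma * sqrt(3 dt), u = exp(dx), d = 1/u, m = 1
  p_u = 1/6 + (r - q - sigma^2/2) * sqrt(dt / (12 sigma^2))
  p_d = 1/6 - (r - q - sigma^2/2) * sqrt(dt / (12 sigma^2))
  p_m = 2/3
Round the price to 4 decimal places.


Answer: Price = V(0,0) = 4.4194

Derivation:
dt = T/N = 0.250000; dx = sigma*sqrt(3*dt) = 0.181865
u = exp(dx) = 1.199453; d = 1/u = 0.833714
p_u = 0.179004, p_m = 0.666667, p_d = 0.154329
Discount per step: exp(-r*dt) = 0.990050
Stock lattice S(k, j) with j the centered position index:
  k=0: S(0,+0) = 89.2000
  k=1: S(1,-1) = 74.3673; S(1,+0) = 89.2000; S(1,+1) = 106.9912
  k=2: S(2,-2) = 62.0010; S(2,-1) = 74.3673; S(2,+0) = 89.2000; S(2,+1) = 106.9912; S(2,+2) = 128.3309
  k=3: S(3,-3) = 51.6911; S(3,-2) = 62.0010; S(3,-1) = 74.3673; S(3,+0) = 89.2000; S(3,+1) = 106.9912; S(3,+2) = 128.3309; S(3,+3) = 153.9268
Terminal payoffs V(N, j) = max(K - S_T, 0):
  V(3,-3) = 37.058930; V(3,-2) = 26.749009; V(3,-1) = 14.382746; V(3,+0) = 0.000000; V(3,+1) = 0.000000; V(3,+2) = 0.000000; V(3,+3) = 0.000000
Backward induction: V(k, j) = exp(-r*dt) * [p_u * V(k+1, j+1) + p_m * V(k+1, j) + p_d * V(k+1, j-1)]
  V(2,-2) = exp(-r*dt) * [p_u*14.382746 + p_m*26.749009 + p_d*37.058930] = 25.866556
  V(2,-1) = exp(-r*dt) * [p_u*0.000000 + p_m*14.382746 + p_d*26.749009] = 13.580169
  V(2,+0) = exp(-r*dt) * [p_u*0.000000 + p_m*0.000000 + p_d*14.382746] = 2.197592
  V(2,+1) = exp(-r*dt) * [p_u*0.000000 + p_m*0.000000 + p_d*0.000000] = 0.000000
  V(2,+2) = exp(-r*dt) * [p_u*0.000000 + p_m*0.000000 + p_d*0.000000] = 0.000000
  V(1,-1) = exp(-r*dt) * [p_u*2.197592 + p_m*13.580169 + p_d*25.866556] = 13.305072
  V(1,+0) = exp(-r*dt) * [p_u*0.000000 + p_m*2.197592 + p_d*13.580169] = 3.525447
  V(1,+1) = exp(-r*dt) * [p_u*0.000000 + p_m*0.000000 + p_d*2.197592] = 0.335778
  V(0,+0) = exp(-r*dt) * [p_u*0.335778 + p_m*3.525447 + p_d*13.305072] = 4.419350


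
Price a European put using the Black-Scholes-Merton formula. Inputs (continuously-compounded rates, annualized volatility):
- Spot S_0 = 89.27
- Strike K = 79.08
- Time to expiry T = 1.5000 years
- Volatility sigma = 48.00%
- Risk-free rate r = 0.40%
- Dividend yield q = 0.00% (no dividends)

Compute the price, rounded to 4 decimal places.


d1 = (ln(S/K) + (r - q + 0.5*sigma^2) * T) / (sigma * sqrt(T)) = 0.51031970
d2 = d1 - sigma * sqrt(T) = -0.07755784
exp(-rT) = 0.99401796; exp(-qT) = 1.00000000
P = K * exp(-rT) * N(-d2) - S_0 * exp(-qT) * N(-d1)
N(-d1) = 0.30491375; N(-d2) = 0.53091011
P = 79.0800 * 0.99401796 * 0.53091011 - 89.2700 * 1.00000000 * 0.30491375 = 14.5136

Answer: Price = 14.5136


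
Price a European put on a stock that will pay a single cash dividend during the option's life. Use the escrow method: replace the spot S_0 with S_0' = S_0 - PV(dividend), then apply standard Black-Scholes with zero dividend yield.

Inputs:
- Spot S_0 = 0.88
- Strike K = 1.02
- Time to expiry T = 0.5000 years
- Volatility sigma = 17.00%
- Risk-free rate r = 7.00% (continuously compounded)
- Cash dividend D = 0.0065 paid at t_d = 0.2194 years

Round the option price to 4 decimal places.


Answer: Price = 0.1206

Derivation:
PV(D) = D * exp(-r * t_d) = 0.0065 * 0.98475933 = 0.00640094
S_0' = S_0 - PV(D) = 0.8800 - 0.00640094 = 0.87359906
d1 = (ln(S_0'/K) + (r + sigma^2/2)*T) / (sigma*sqrt(T)) = -0.93763501
d2 = d1 - sigma*sqrt(T) = -1.05784316
exp(-rT) = 0.96560542
N(-d1) = 0.82578399; N(-d2) = 0.85493652
P = K * exp(-rT) * N(-d2) - S_0' * N(-d1) = 1.0200 * 0.96560542 * 0.85493652 - 0.87359906 * 0.82578399 = 0.1206


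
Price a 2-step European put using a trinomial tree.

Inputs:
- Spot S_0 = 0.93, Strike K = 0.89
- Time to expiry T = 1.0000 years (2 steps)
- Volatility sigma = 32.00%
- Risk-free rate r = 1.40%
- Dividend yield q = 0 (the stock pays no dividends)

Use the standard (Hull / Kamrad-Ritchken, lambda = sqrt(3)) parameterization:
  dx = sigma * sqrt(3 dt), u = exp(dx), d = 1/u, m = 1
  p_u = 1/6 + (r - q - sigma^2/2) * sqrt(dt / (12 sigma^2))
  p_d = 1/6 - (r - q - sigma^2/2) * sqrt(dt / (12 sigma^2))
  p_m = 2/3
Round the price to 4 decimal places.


Answer: Price = V(0,0) = 0.0821

Derivation:
dt = T/N = 0.500000; dx = sigma*sqrt(3*dt) = 0.391918
u = exp(dx) = 1.479817; d = 1/u = 0.675759
p_u = 0.142937, p_m = 0.666667, p_d = 0.190396
Discount per step: exp(-r*dt) = 0.993024
Stock lattice S(k, j) with j the centered position index:
  k=0: S(0,+0) = 0.9300
  k=1: S(1,-1) = 0.6285; S(1,+0) = 0.9300; S(1,+1) = 1.3762
  k=2: S(2,-2) = 0.4247; S(2,-1) = 0.6285; S(2,+0) = 0.9300; S(2,+1) = 1.3762; S(2,+2) = 2.0366
Terminal payoffs V(N, j) = max(K - S_T, 0):
  V(2,-2) = 0.465315; V(2,-1) = 0.261544; V(2,+0) = 0.000000; V(2,+1) = 0.000000; V(2,+2) = 0.000000
Backward induction: V(k, j) = exp(-r*dt) * [p_u * V(k+1, j+1) + p_m * V(k+1, j) + p_d * V(k+1, j-1)]
  V(1,-1) = exp(-r*dt) * [p_u*0.000000 + p_m*0.261544 + p_d*0.465315] = 0.261122
  V(1,+0) = exp(-r*dt) * [p_u*0.000000 + p_m*0.000000 + p_d*0.261544] = 0.049450
  V(1,+1) = exp(-r*dt) * [p_u*0.000000 + p_m*0.000000 + p_d*0.000000] = 0.000000
  V(0,+0) = exp(-r*dt) * [p_u*0.000000 + p_m*0.049450 + p_d*0.261122] = 0.082106


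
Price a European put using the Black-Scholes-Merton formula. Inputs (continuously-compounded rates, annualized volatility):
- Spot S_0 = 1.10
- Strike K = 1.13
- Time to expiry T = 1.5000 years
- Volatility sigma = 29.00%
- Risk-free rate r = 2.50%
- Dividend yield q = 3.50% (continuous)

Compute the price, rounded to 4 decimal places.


Answer: Price = 0.1736

Derivation:
d1 = (ln(S/K) + (r - q + 0.5*sigma^2) * T) / (sigma * sqrt(T)) = 0.05959734
d2 = d1 - sigma * sqrt(T) = -0.29557867
exp(-rT) = 0.96319442; exp(-qT) = 0.94885432
P = K * exp(-rT) * N(-d2) - S_0 * exp(-qT) * N(-d1)
N(-d1) = 0.47623817; N(-d2) = 0.61622407
P = 1.1300 * 0.96319442 * 0.61622407 - 1.1000 * 0.94885432 * 0.47623817 = 0.1736


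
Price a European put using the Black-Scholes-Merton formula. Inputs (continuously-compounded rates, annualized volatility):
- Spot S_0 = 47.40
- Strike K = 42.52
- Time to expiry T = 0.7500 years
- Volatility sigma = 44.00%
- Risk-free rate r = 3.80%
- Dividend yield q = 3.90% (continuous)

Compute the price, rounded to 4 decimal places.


d1 = (ln(S/K) + (r - q + 0.5*sigma^2) * T) / (sigma * sqrt(T)) = 0.47368355
d2 = d1 - sigma * sqrt(T) = 0.09263237
exp(-rT) = 0.97190229; exp(-qT) = 0.97117364
P = K * exp(-rT) * N(-d2) - S_0 * exp(-qT) * N(-d1)
N(-d1) = 0.31786279; N(-d2) = 0.46309781
P = 42.5200 * 0.97190229 * 0.46309781 - 47.4000 * 0.97117364 * 0.31786279 = 4.5053

Answer: Price = 4.5053


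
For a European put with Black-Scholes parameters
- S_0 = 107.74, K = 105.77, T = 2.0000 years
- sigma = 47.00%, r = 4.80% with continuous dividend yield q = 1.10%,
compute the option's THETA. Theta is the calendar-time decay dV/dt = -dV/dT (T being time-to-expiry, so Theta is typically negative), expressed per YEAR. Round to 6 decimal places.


Answer: Theta = -3.962028

Derivation:
d1 = 0.4714356013; d2 = -0.1932447731
phi(d1) = 0.3569840071; exp(-qT) = 0.9782402351; exp(-rT) = 0.9084640161
Theta = -S*exp(-qT)*phi(d1)*sigma/(2*sqrt(T)) + r*K*exp(-rT)*N(-d2) - q*S*exp(-qT)*N(-d1)
N(-d1) = 0.3186648488; N(-d2) = 0.5766163622; sqrt(T) = 1.4142135624
Term 1 = -107.7400 * 0.9782402351 * 0.3569840071 * 0.4700 / (2 * 1.4142135624) = -6.2520741077
Term 2 = 0.0480 * 105.7700 * 0.9084640161 * 0.5766163622 = 2.6594904390
Term 3 = -0.0110 * 107.7400 * 0.9782402351 * 0.3186648488 = -0.3694446126
Theta = -6.2520741077 + (2.6594904390) + (-0.3694446126) = -3.962028


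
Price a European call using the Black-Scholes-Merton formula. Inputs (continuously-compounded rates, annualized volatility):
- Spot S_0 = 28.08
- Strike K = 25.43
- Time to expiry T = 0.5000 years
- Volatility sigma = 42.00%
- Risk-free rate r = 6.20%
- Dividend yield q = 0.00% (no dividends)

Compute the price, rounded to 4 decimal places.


Answer: Price = 5.1170

Derivation:
d1 = (ln(S/K) + (r - q + 0.5*sigma^2) * T) / (sigma * sqrt(T)) = 0.58665619
d2 = d1 - sigma * sqrt(T) = 0.28967134
exp(-rT) = 0.96947557; exp(-qT) = 1.00000000
C = S_0 * exp(-qT) * N(d1) - K * exp(-rT) * N(d2)
N(d1) = 0.72128268; N(d2) = 0.61396616
C = 28.0800 * 1.00000000 * 0.72128268 - 25.4300 * 0.96947557 * 0.61396616 = 5.1170


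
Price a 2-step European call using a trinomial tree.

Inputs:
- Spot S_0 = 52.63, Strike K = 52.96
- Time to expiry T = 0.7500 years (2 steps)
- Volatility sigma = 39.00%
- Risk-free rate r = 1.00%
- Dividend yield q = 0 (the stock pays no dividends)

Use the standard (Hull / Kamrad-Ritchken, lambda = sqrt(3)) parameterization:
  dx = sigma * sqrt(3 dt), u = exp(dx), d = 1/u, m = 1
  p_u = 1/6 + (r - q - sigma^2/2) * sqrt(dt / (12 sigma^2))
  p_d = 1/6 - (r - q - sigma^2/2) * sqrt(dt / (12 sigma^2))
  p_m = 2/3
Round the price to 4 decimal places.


Answer: Price = V(0,0) = 6.0701

Derivation:
dt = T/N = 0.375000; dx = sigma*sqrt(3*dt) = 0.413657
u = exp(dx) = 1.512339; d = 1/u = 0.661227
p_u = 0.136728, p_m = 0.666667, p_d = 0.196605
Discount per step: exp(-r*dt) = 0.996257
Stock lattice S(k, j) with j the centered position index:
  k=0: S(0,+0) = 52.6300
  k=1: S(1,-1) = 34.8004; S(1,+0) = 52.6300; S(1,+1) = 79.5944
  k=2: S(2,-2) = 23.0110; S(2,-1) = 34.8004; S(2,+0) = 52.6300; S(2,+1) = 79.5944; S(2,+2) = 120.3737
Terminal payoffs V(N, j) = max(S_T - K, 0):
  V(2,-2) = 0.000000; V(2,-1) = 0.000000; V(2,+0) = 0.000000; V(2,+1) = 26.634402; V(2,+2) = 67.413720
Backward induction: V(k, j) = exp(-r*dt) * [p_u * V(k+1, j+1) + p_m * V(k+1, j) + p_d * V(k+1, j-1)]
  V(1,-1) = exp(-r*dt) * [p_u*0.000000 + p_m*0.000000 + p_d*0.000000] = 0.000000
  V(1,+0) = exp(-r*dt) * [p_u*26.634402 + p_m*0.000000 + p_d*0.000000] = 3.628036
  V(1,+1) = exp(-r*dt) * [p_u*67.413720 + p_m*26.634402 + p_d*0.000000] = 26.872646
  V(0,+0) = exp(-r*dt) * [p_u*26.872646 + p_m*3.628036 + p_d*0.000000] = 6.070127


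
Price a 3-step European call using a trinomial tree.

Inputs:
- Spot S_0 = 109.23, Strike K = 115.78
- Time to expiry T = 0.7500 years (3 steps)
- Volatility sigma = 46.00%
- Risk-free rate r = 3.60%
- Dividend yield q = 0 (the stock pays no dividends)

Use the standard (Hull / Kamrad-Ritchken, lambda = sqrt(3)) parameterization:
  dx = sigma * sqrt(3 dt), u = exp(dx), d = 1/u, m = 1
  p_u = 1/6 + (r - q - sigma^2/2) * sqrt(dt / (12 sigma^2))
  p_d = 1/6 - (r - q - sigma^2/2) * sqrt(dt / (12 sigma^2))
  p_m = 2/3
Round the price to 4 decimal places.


Answer: Price = V(0,0) = 15.2398

Derivation:
dt = T/N = 0.250000; dx = sigma*sqrt(3*dt) = 0.398372
u = exp(dx) = 1.489398; d = 1/u = 0.671412
p_u = 0.144765, p_m = 0.666667, p_d = 0.188568
Discount per step: exp(-r*dt) = 0.991040
Stock lattice S(k, j) with j the centered position index:
  k=0: S(0,+0) = 109.2300
  k=1: S(1,-1) = 73.3384; S(1,+0) = 109.2300; S(1,+1) = 162.6869
  k=2: S(2,-2) = 49.2403; S(2,-1) = 73.3384; S(2,+0) = 109.2300; S(2,+1) = 162.6869; S(2,+2) = 242.3055
  k=3: S(3,-3) = 33.0605; S(3,-2) = 49.2403; S(3,-1) = 73.3384; S(3,+0) = 109.2300; S(3,+1) = 162.6869; S(3,+2) = 242.3055; S(3,+3) = 360.8891
Terminal payoffs V(N, j) = max(S_T - K, 0):
  V(3,-3) = 0.000000; V(3,-2) = 0.000000; V(3,-1) = 0.000000; V(3,+0) = 0.000000; V(3,+1) = 46.906891; V(3,+2) = 126.525450; V(3,+3) = 245.109136
Backward induction: V(k, j) = exp(-r*dt) * [p_u * V(k+1, j+1) + p_m * V(k+1, j) + p_d * V(k+1, j-1)]
  V(2,-2) = exp(-r*dt) * [p_u*0.000000 + p_m*0.000000 + p_d*0.000000] = 0.000000
  V(2,-1) = exp(-r*dt) * [p_u*0.000000 + p_m*0.000000 + p_d*0.000000] = 0.000000
  V(2,+0) = exp(-r*dt) * [p_u*46.906891 + p_m*0.000000 + p_d*0.000000] = 6.729636
  V(2,+1) = exp(-r*dt) * [p_u*126.525450 + p_m*46.906891 + p_d*0.000000] = 49.143431
  V(2,+2) = exp(-r*dt) * [p_u*245.109136 + p_m*126.525450 + p_d*46.906891] = 127.525768
  V(1,-1) = exp(-r*dt) * [p_u*6.729636 + p_m*0.000000 + p_d*0.000000] = 0.965487
  V(1,+0) = exp(-r*dt) * [p_u*49.143431 + p_m*6.729636 + p_d*0.000000] = 11.496736
  V(1,+1) = exp(-r*dt) * [p_u*127.525768 + p_m*49.143431 + p_d*6.729636] = 52.022239
  V(0,+0) = exp(-r*dt) * [p_u*52.022239 + p_m*11.496736 + p_d*0.965487] = 15.239774
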